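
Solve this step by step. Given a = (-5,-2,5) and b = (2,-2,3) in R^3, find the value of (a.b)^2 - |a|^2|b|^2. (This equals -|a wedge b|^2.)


a . b = (-5)*2 + (-2)*(-2) + 5*3
= -10 + 4 + 15 = 9
|a|^2 = (-5)^2 + (-2)^2 + 5^2 = 54
|b|^2 = 2^2 + (-2)^2 + 3^2 = 17
(a.b)^2 = 9^2 = 81
|a|^2 * |b|^2 = 54 * 17 = 918
Result = 81 - 918 = -837


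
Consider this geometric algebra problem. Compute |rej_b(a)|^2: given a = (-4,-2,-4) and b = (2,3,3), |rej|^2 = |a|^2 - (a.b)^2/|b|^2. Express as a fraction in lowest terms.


|a|^2 = (-4)^2 + (-2)^2 + (-4)^2 = 36
|b|^2 = 2^2 + 3^2 + 3^2 = 22
a . b = (-4)*2 + (-2)*3 + (-4)*3 = -26
(a.b)^2 = (-26)^2 = 676
|rej|^2 = 36 - 676/22
= (792 - 676)/22
= 116/22
In lowest terms: 58/11


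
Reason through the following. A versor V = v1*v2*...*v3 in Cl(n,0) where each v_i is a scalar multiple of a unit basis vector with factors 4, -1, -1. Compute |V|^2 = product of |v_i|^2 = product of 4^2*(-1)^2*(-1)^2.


Each vector v_i has |v_i|^2 = s_i^2
Squared scales: 4^2 = 16, (-1)^2 = 1, (-1)^2 = 1
|V|^2 = 16 * 1 * 1
= 16


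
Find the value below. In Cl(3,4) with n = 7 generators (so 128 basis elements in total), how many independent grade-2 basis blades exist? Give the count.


Number of grade-k basis blades in Cl(p,q) with n = p + q is C(n, k).
n = 3 + 4 = 7
C(7, 2) = 7! / (2! * 5!)
= 5040 / (2 * 120)
= 21


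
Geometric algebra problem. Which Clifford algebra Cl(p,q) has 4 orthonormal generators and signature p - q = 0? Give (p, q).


We need p + q = 4 and p - q = 0.
Adding: 2p = 4 + 0 = 4, so p = 2.
Then q = 4 - 2 = 2.
(p, q) = (2, 2)


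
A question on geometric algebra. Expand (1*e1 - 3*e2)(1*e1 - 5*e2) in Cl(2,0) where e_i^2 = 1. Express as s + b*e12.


Expand: (1*e1 - 3*e2)(1*e1 - 5*e2)
= 1*1*e1e1 + 1*(-5)*e1e2 + (-3)*1*e2e1 + (-3)*(-5)*e2e2
Using e1^2 = e2^2 = 1, e2e1 = -e1e2:
Scalar part s = 1*1 + (-3)*(-5) = 1 + 15 = 16
Bivector part b = 1*(-5) - (-3)*1 = -5 - (-3) = -2
uv = 16 - 2*e12


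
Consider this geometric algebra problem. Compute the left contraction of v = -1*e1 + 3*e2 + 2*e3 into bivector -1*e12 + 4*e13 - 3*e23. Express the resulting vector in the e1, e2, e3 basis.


Left contraction v _| B = <vB>_1 (grade-1 part of the geometric product vB).
Using e1_|e12 = e2, e2_|e12 = -e1, e1_|e13 = e3, e3_|e13 = -e1, e2_|e23 = e3, e3_|e23 = -e2:
e1 coeff: -v2*b12 - v3*b13 = -(3)*(-1) - (2)*(4) = -5
e2 coeff: v1*b12 - v3*b23 = (-1)*(-1) - (2)*(-3) = 7
e3 coeff: v1*b13 + v2*b23 = (-1)*(4) + (3)*(-3) = -13
v _| B = -5*e1 + 7*e2 - 13*e3


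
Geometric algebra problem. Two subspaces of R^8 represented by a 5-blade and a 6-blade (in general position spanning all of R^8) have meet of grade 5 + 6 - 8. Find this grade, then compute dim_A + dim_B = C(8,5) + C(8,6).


Meet grade = grade(A) + grade(B) - n
= 5 + 6 - 8 = 3
C(8,5) = 56
C(8,6) = 28
dim_A + dim_B = 56 + 28 = 84


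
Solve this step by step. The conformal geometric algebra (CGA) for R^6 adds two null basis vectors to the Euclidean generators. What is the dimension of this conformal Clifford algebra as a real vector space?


The conformal model of R^6 uses Cl(7,1): the 6 Euclidean generators plus two extra orthogonal generators e+ (e+^2 = +1) and e- (e-^2 = -1), from which the null vectors e0, einf are built.
Number of generators m = 6 + 2 = 8.
dim Cl(p,q) = 2^m = 2^8 = 256


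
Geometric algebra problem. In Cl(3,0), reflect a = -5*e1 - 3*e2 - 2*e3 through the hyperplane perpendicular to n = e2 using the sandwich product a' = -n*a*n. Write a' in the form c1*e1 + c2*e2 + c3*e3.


Reflection formula: a' = -n*a*n, with n = e2 (unit vector, n^2 = 1).
For reflection through hyperplane perp to e2:
The component along e2 flips sign, others stay.
a = (-5, -3, -2)
a' = (-5, 3, -2)
a' = -5*e1 + 3*e2 - 2*e3


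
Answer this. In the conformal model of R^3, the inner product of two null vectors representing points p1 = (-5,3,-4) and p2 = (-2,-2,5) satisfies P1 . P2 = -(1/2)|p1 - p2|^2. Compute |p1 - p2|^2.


p1 - p2 = (-3, 5, -9)
|p1 - p2|^2 = (-3)^2 + 5^2 + (-9)^2
= 9 + 25 + 81
= 115


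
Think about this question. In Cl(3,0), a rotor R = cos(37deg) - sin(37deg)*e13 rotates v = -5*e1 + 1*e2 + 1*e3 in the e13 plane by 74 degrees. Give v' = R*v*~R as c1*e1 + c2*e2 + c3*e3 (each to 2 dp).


Rotor R = cos(37deg) - sin(37deg)*e13
Rotation angle theta = 2 * 37 = 74 degrees in the e13 plane (e1 -> e3).
The component perpendicular to the plane (e2) is invariant: v'_2 = v2 = 1.00
cos(74deg) = 0.2756, sin(74deg) = 0.9613
v'_1 = v1*cos(theta) - v3*sin(theta) = -5*0.2756 - 1*0.9613 = -2.34
v'_3 = v1*sin(theta) + v3*cos(theta) = -5*0.9613 + 1*0.2756 = -4.53
v' = -2.34*e1 + 1.00*e2 - 4.53*e3


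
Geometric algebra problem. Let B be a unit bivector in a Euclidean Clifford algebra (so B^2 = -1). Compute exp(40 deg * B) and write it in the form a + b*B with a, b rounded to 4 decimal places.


For a unit bivector B with B^2 = -1, the exponential series gives
e^(theta*B) = cos(theta) + sin(theta)*B (the GA analogue of Euler's formula).
theta = 40 degrees = 0.698132 rad
cos(40 deg) = 0.7660
sin(40 deg) = 0.6428
exp(theta*B) = 0.7660 + 0.6428*B


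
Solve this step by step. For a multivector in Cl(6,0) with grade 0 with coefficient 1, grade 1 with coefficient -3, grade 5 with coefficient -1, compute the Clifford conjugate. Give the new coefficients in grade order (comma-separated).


Clifford conjugate sign for grade k: (-1)^(k(k+1)/2)
Grade 0: (-1)^(0*1/2) = (-1)^0 = 1, coeff 1 -> 1
Grade 1: (-1)^(1*2/2) = (-1)^1 = -1, coeff -3 -> 3
Grade 5: (-1)^(5*6/2) = (-1)^15 = -1, coeff -1 -> 1
Conjugated coefficients: 1, 3, 1


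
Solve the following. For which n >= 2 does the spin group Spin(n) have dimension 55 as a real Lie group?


dim Spin(n) = dim so(n) = n(n-1)/2.
Solve n(n-1)/2 = 55, i.e. n^2 - n - 110 = 0.
Discriminant = 1 + 8*55 = 441
n = (1 + sqrt(441))/2 = (1 + 21)/2 = 11


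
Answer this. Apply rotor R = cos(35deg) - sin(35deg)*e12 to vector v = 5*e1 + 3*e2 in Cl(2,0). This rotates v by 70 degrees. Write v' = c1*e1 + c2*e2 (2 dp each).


Rotor R = cos(35deg) - sin(35deg)*e12
Rotation angle theta = 2 * 35 = 70 degrees
v' = R*v*~R rotates v by theta.
cos(70deg) = 0.3420, sin(70deg) = 0.9397
v'_1 = 5*cos(70deg) - 3*sin(70deg)
= 5*0.3420 - 3*0.9397
= -1.11
v'_2 = 5*sin(70deg) + 3*cos(70deg)
= 5*0.9397 + 3*0.3420
= 5.72
v' = -1.11*e1 + 5.72*e2


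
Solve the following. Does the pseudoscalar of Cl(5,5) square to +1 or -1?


The pseudoscalar I = e1...e_n (product of all n generators) of Cl(p,q) satisfies I^2 = (-1)^(q + n(n-1)/2).
p = 5, q = 5, n = p + q = 10
n(n-1)/2 = 10 * 9 / 2 = 45
Exponent = q + n(n-1)/2 = 5 + 45 = 50
I^2 = (-1)^50 = +1


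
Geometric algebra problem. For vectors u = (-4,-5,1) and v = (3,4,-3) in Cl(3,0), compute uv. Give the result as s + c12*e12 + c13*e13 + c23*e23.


In Cl(3,0): e_i^2 = 1, e_ie_j = -e_je_i for i != j.
Scalar part = u . v = (-4)*3 + (-5)*4 + 1*(-3)
= -12 + (-20) + (-3) = -35
e12 coeff = (-4)*4 - (-5)*3 = -16 - (-15) = -1
e13 coeff = (-4)*(-3) - 1*3 = 12 - 3 = 9
e23 coeff = (-5)*(-3) - 1*4 = 15 - 4 = 11
uv = -35 - 1*e12 + 9*e13 + 11*e23


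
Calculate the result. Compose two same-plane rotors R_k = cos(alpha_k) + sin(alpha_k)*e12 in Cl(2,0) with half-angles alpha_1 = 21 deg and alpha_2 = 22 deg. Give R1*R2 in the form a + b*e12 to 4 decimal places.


Same-plane rotors commute and their half-angles add:
R1*R2 = cos(a1 + a2) + sin(a1 + a2)*e12.
a1 + a2 = 21 + 22 = 43 deg
cos(43 deg) = 0.7314
sin(43 deg) = 0.6820
R1*R2 = 0.7314 + 0.6820*e12


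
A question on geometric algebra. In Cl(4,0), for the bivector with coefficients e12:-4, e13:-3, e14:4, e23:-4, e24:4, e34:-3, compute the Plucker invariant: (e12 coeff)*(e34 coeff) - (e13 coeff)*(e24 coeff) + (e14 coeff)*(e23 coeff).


Plucker relation: af - be + cd
a*f = (-4)*(-3) = 12
b*e = (-3)*4 = -12
c*d = 4*(-4) = -16
af - be + cd = 12 - (-12) + (-16)
= 8


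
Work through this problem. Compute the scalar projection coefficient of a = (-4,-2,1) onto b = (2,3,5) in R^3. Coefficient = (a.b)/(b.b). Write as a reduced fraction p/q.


Projection coefficient = (a . b) / (b . b)
a . b = (-4)*2 + (-2)*3 + 1*5
= -8 + (-6) + 5 = -9
b . b = 2^2 + 3^2 + 5^2
= 4 + 9 + 25 = 38
Coefficient = -9/38
In lowest terms: -9/38


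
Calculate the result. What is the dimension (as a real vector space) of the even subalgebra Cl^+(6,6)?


Even subalgebra dimension = 2^(n-1)
n = 6 + 6 = 12
2^(12 - 1) = 2^11 = 2048
Verification: sum of C(12,k) for even k = 1 + 66 + 495 + 924 + 495 + 66 + 1 = 2048
Result = 2048


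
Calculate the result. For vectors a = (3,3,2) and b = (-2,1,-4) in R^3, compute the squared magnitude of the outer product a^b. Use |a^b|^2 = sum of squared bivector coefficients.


a wedge b = (a1*b2 - a2*b1)*e12 + (a1*b3 - a3*b1)*e13 + (a2*b3 - a3*b2)*e23
e12 coeff: 3*1 - 3*(-2) = 3 - (-6) = 9
e13 coeff: 3*(-4) - 2*(-2) = -12 - (-4) = -8
e23 coeff: 3*(-4) - 2*1 = -12 - 2 = -14
|a wedge b|^2 = 9^2 + (-8)^2 + (-14)^2
= 81 + 64 + 196
= 341


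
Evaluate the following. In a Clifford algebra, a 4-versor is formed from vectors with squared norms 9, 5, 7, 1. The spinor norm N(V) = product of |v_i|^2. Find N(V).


Spinor norm N(V) = |v1|^2 * |v2|^2 * ... * |v4|^2
= 9 * 5 * 7 * 1
Running product: 9, 45, 315, 315
N(V) = 315


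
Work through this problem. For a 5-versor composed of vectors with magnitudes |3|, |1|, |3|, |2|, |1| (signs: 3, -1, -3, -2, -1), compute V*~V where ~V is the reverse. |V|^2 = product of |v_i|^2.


Each vector v_i has |v_i|^2 = s_i^2
Squared scales: 3^2 = 9, (-1)^2 = 1, (-3)^2 = 9, (-2)^2 = 4, (-1)^2 = 1
|V|^2 = 9 * 1 * 9 * 4 * 1
= 324


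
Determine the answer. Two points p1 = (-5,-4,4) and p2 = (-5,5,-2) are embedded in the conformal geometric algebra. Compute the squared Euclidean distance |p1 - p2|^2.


p1 - p2 = (0, -9, 6)
|p1 - p2|^2 = 0^2 + (-9)^2 + 6^2
= 0 + 81 + 36
= 117


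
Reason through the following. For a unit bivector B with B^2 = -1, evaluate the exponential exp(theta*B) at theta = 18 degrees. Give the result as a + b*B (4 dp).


For a unit bivector B with B^2 = -1, the exponential series gives
e^(theta*B) = cos(theta) + sin(theta)*B (the GA analogue of Euler's formula).
theta = 18 degrees = 0.314159 rad
cos(18 deg) = 0.9511
sin(18 deg) = 0.3090
exp(theta*B) = 0.9511 + 0.3090*B


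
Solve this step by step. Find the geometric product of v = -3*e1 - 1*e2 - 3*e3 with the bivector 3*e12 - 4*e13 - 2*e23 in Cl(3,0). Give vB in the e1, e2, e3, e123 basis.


vB has grade-1 (vector) and grade-3 (trivector) parts: vB = (v _| B) + (v ^ B).
Vector part <vB>_1:
  e1: -v2*b12 - v3*b13 = -(-1)*(3) - (-3)*(-4) = -9
  e2: v1*b12 - v3*b23 = (-3)*(3) - (-3)*(-2) = -15
  e3: v1*b13 + v2*b23 = (-3)*(-4) + (-1)*(-2) = 14
Trivector part <vB>_3:
  e123: v1*b23 - v2*b13 + v3*b12 = (-3)*(-2) - (-1)*(-4) + (-3)*(3) = -7
vB = -9*e1 - 15*e2 + 14*e3 - 7*e123


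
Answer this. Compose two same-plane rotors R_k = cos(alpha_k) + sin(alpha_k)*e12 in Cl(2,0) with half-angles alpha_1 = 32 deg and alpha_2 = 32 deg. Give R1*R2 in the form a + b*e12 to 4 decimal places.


Same-plane rotors commute and their half-angles add:
R1*R2 = cos(a1 + a2) + sin(a1 + a2)*e12.
a1 + a2 = 32 + 32 = 64 deg
cos(64 deg) = 0.4384
sin(64 deg) = 0.8988
R1*R2 = 0.4384 + 0.8988*e12


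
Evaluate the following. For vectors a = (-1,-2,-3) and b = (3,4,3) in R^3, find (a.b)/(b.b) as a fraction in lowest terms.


Projection coefficient = (a . b) / (b . b)
a . b = (-1)*3 + (-2)*4 + (-3)*3
= -3 + (-8) + (-9) = -20
b . b = 3^2 + 4^2 + 3^2
= 9 + 16 + 9 = 34
Coefficient = -20/34
In lowest terms: -10/17


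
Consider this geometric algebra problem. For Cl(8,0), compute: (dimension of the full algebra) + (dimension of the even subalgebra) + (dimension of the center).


n = 8 + 0 = 8
Total dim = 2^8 = 256
Even subalgebra dim = 2^7 = 128
n is even, so center dim = 1
Sum = 256 + 128 + 1 = 385


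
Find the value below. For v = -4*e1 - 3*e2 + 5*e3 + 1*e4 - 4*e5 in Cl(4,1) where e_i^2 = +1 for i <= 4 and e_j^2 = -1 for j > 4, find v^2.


v^2 = sum of c_i^2 * e_i^2
Positive signature terms (e_i^2 = +1): (-4)^2 + (-3)^2 + 5^2 + 1^2 = 51
Negative signature terms (e_j^2 = -1): (-4)^2 = 16
v^2 = 51 - 16 = 35


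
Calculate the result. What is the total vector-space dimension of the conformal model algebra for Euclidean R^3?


The conformal model of R^3 uses Cl(4,1): the 3 Euclidean generators plus two extra orthogonal generators e+ (e+^2 = +1) and e- (e-^2 = -1), from which the null vectors e0, einf are built.
Number of generators m = 3 + 2 = 5.
dim Cl(p,q) = 2^m = 2^5 = 32


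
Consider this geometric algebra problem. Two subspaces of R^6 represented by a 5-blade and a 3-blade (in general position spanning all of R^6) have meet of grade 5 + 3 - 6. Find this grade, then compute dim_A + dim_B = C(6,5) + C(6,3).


Meet grade = grade(A) + grade(B) - n
= 5 + 3 - 6 = 2
C(6,5) = 6
C(6,3) = 20
dim_A + dim_B = 6 + 20 = 26


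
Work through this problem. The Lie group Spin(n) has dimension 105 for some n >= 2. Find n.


dim Spin(n) = dim so(n) = n(n-1)/2.
Solve n(n-1)/2 = 105, i.e. n^2 - n - 210 = 0.
Discriminant = 1 + 8*105 = 841
n = (1 + sqrt(841))/2 = (1 + 29)/2 = 15


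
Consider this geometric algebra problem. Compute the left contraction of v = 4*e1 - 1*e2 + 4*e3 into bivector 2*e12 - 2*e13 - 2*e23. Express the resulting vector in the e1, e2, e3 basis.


Left contraction v _| B = <vB>_1 (grade-1 part of the geometric product vB).
Using e1_|e12 = e2, e2_|e12 = -e1, e1_|e13 = e3, e3_|e13 = -e1, e2_|e23 = e3, e3_|e23 = -e2:
e1 coeff: -v2*b12 - v3*b13 = -(-1)*(2) - (4)*(-2) = 10
e2 coeff: v1*b12 - v3*b23 = (4)*(2) - (4)*(-2) = 16
e3 coeff: v1*b13 + v2*b23 = (4)*(-2) + (-1)*(-2) = -6
v _| B = 10*e1 + 16*e2 - 6*e3


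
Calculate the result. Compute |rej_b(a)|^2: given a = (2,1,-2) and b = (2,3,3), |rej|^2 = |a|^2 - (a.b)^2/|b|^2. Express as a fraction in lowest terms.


|a|^2 = 2^2 + 1^2 + (-2)^2 = 9
|b|^2 = 2^2 + 3^2 + 3^2 = 22
a . b = 2*2 + 1*3 + (-2)*3 = 1
(a.b)^2 = 1^2 = 1
|rej|^2 = 9 - 1/22
= (198 - 1)/22
= 197/22
In lowest terms: 197/22


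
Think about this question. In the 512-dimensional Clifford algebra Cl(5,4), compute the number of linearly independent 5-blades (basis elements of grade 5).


Number of grade-k basis blades in Cl(p,q) with n = p + q is C(n, k).
n = 5 + 4 = 9
C(9, 5) = 9! / (5! * 4!)
= 362880 / (120 * 24)
= 126


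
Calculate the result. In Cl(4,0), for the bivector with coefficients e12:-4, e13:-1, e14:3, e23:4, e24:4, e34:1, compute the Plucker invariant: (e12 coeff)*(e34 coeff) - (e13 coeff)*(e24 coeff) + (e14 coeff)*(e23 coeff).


Plucker relation: af - be + cd
a*f = (-4)*1 = -4
b*e = (-1)*4 = -4
c*d = 3*4 = 12
af - be + cd = -4 - (-4) + 12
= 12


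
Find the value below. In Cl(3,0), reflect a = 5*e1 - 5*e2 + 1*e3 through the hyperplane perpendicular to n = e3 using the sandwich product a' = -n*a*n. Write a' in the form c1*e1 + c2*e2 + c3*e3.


Reflection formula: a' = -n*a*n, with n = e3 (unit vector, n^2 = 1).
For reflection through hyperplane perp to e3:
The component along e3 flips sign, others stay.
a = (5, -5, 1)
a' = (5, -5, -1)
a' = 5*e1 - 5*e2 - 1*e3


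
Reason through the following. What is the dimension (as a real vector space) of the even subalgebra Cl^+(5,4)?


Even subalgebra dimension = 2^(n-1)
n = 5 + 4 = 9
2^(9 - 1) = 2^8 = 256
Verification: sum of C(9,k) for even k = 1 + 36 + 126 + 84 + 9 = 256
Result = 256


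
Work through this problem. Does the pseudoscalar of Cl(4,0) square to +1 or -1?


The pseudoscalar I = e1...e_n (product of all n generators) of Cl(p,q) satisfies I^2 = (-1)^(q + n(n-1)/2).
p = 4, q = 0, n = p + q = 4
n(n-1)/2 = 4 * 3 / 2 = 6
Exponent = q + n(n-1)/2 = 0 + 6 = 6
I^2 = (-1)^6 = +1


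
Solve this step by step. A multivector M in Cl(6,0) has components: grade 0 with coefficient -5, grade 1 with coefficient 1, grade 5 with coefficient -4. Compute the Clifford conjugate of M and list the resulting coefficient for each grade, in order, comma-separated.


Clifford conjugate sign for grade k: (-1)^(k(k+1)/2)
Grade 0: (-1)^(0*1/2) = (-1)^0 = 1, coeff -5 -> -5
Grade 1: (-1)^(1*2/2) = (-1)^1 = -1, coeff 1 -> -1
Grade 5: (-1)^(5*6/2) = (-1)^15 = -1, coeff -4 -> 4
Conjugated coefficients: -5, -1, 4


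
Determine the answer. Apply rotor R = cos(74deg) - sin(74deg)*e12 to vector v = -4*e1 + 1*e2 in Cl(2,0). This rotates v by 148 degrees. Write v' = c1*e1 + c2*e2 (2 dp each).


Rotor R = cos(74deg) - sin(74deg)*e12
Rotation angle theta = 2 * 74 = 148 degrees
v' = R*v*~R rotates v by theta.
cos(148deg) = -0.8480, sin(148deg) = 0.5299
v'_1 = -4*cos(148deg) - 1*sin(148deg)
= -4*(-0.8480) - 1*0.5299
= 2.86
v'_2 = -4*sin(148deg) + 1*cos(148deg)
= -4*0.5299 + 1*(-0.8480)
= -2.97
v' = 2.86*e1 - 2.97*e2


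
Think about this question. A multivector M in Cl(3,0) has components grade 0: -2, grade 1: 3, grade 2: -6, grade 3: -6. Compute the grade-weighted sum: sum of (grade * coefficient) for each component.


Grade-weighted sum = sum of grade_k * coefficient_k
0*(-2) = 0
1*3 = 3
2*(-6) = -12
3*(-6) = -18
Total = 0 + 3 + (-12) + (-18) = -27


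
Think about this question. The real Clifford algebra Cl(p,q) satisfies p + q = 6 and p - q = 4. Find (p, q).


We need p + q = 6 and p - q = 4.
Adding: 2p = 6 + 4 = 10, so p = 5.
Then q = 6 - 5 = 1.
(p, q) = (5, 1)


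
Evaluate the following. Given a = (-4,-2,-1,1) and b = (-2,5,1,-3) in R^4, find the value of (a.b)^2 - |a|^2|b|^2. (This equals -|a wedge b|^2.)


a . b = (-4)*(-2) + (-2)*5 + (-1)*1 + 1*(-3)
= 8 + (-10) + (-1) + (-3) = -6
|a|^2 = (-4)^2 + (-2)^2 + (-1)^2 + 1^2 = 22
|b|^2 = (-2)^2 + 5^2 + 1^2 + (-3)^2 = 39
(a.b)^2 = (-6)^2 = 36
|a|^2 * |b|^2 = 22 * 39 = 858
Result = 36 - 858 = -822


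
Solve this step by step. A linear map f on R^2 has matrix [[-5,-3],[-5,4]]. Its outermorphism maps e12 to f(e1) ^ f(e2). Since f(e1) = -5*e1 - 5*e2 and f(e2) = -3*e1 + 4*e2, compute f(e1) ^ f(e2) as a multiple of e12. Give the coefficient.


The outermorphism of a linear map f sends e1^e2 to f(e1)^f(e2).
f(e1) = -5*e1 - 5*e2
f(e2) = -3*e1 + 4*e2
f(e1) ^ f(e2) = (-5*e1 - 5*e2) ^ (-3*e1 + 4*e2)
= (-5)*4*e12 + (-5)*(-3)*e21
= (-20 - 15)*e12
= -35*e12
Coefficient = -35


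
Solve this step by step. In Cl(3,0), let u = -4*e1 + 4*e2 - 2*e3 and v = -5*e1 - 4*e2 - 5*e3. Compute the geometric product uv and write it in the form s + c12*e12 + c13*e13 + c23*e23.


In Cl(3,0): e_i^2 = 1, e_ie_j = -e_je_i for i != j.
Scalar part = u . v = (-4)*(-5) + 4*(-4) + (-2)*(-5)
= 20 + (-16) + 10 = 14
e12 coeff = (-4)*(-4) - 4*(-5) = 16 - (-20) = 36
e13 coeff = (-4)*(-5) - (-2)*(-5) = 20 - 10 = 10
e23 coeff = 4*(-5) - (-2)*(-4) = -20 - 8 = -28
uv = 14 + 36*e12 + 10*e13 - 28*e23


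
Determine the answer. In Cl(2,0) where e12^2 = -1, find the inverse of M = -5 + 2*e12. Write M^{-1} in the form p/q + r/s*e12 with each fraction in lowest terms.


M = -5 + 2*e12, where e12^2 = -1.
Since M commutes with its reverse ~M = a - b*e12, M * ~M = a^2 - b^2*e12^2 = a^2 + b^2.
So M^{-1} = ~M / (a^2 + b^2) = (a - b*e12)/(a^2 + b^2).
a^2 + b^2 = 25 + 4 = 29
Scalar part = -5/29 = -5/29
Bivector coeff = -2/29 = -2/29
M^{-1} = -5/29 - 2/29*e12


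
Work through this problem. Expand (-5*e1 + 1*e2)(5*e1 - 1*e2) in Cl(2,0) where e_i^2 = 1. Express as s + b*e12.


Expand: (-5*e1 + 1*e2)(5*e1 - 1*e2)
= (-5)*5*e1e1 + (-5)*(-1)*e1e2 + 1*5*e2e1 + 1*(-1)*e2e2
Using e1^2 = e2^2 = 1, e2e1 = -e1e2:
Scalar part s = (-5)*5 + 1*(-1) = -25 + (-1) = -26
Bivector part b = (-5)*(-1) - 1*5 = 5 - 5 = 0
uv = -26 + 0*e12


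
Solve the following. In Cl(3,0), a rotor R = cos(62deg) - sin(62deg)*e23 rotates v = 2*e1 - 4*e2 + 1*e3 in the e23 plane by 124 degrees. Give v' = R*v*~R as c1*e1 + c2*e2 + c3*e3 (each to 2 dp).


Rotor R = cos(62deg) - sin(62deg)*e23
Rotation angle theta = 2 * 62 = 124 degrees in the e23 plane (e2 -> e3).
The component perpendicular to the plane (e1) is invariant: v'_1 = v1 = 2.00
cos(124deg) = -0.5592, sin(124deg) = 0.8290
v'_2 = v2*cos(theta) - v3*sin(theta) = -4*(-0.5592) - 1*0.8290 = 1.41
v'_3 = v2*sin(theta) + v3*cos(theta) = -4*0.8290 + 1*(-0.5592) = -3.88
v' = 2.00*e1 + 1.41*e2 - 3.88*e3


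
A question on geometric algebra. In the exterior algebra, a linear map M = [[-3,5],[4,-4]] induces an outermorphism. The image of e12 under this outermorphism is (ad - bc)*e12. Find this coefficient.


The outermorphism of a linear map f sends e1^e2 to f(e1)^f(e2).
f(e1) = -3*e1 + 4*e2
f(e2) = 5*e1 - 4*e2
f(e1) ^ f(e2) = (-3*e1 + 4*e2) ^ (5*e1 - 4*e2)
= (-3)*(-4)*e12 + 4*5*e21
= (12 - 20)*e12
= -8*e12
Coefficient = -8


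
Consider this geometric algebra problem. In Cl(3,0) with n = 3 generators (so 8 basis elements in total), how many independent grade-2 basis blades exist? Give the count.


Number of grade-k basis blades in Cl(p,q) with n = p + q is C(n, k).
n = 3 + 0 = 3
C(3, 2) = 3! / (2! * 1!)
= 6 / (2 * 1)
= 3


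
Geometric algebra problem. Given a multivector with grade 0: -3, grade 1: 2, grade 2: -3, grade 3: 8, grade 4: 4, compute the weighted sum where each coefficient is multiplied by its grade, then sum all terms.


Grade-weighted sum = sum of grade_k * coefficient_k
0*(-3) = 0
1*2 = 2
2*(-3) = -6
3*8 = 24
4*4 = 16
Total = 0 + 2 + (-6) + 24 + 16 = 36


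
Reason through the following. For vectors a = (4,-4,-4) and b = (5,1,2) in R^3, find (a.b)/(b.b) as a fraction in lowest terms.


Projection coefficient = (a . b) / (b . b)
a . b = 4*5 + (-4)*1 + (-4)*2
= 20 + (-4) + (-8) = 8
b . b = 5^2 + 1^2 + 2^2
= 25 + 1 + 4 = 30
Coefficient = 8/30
In lowest terms: 4/15


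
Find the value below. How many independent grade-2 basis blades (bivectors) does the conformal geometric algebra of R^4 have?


The conformal model of R^4 uses Cl(5,1) with m = 4 + 2 = 6 generators.
Number of grade-2 blades = C(m, 2) = C(6, 2)
= 6*5/2 = 15


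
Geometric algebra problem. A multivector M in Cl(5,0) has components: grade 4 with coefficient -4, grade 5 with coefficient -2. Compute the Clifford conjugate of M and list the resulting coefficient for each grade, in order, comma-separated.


Clifford conjugate sign for grade k: (-1)^(k(k+1)/2)
Grade 4: (-1)^(4*5/2) = (-1)^10 = 1, coeff -4 -> -4
Grade 5: (-1)^(5*6/2) = (-1)^15 = -1, coeff -2 -> 2
Conjugated coefficients: -4, 2


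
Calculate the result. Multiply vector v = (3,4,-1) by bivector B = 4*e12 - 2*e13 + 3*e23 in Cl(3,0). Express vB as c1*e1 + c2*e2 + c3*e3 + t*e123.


vB has grade-1 (vector) and grade-3 (trivector) parts: vB = (v _| B) + (v ^ B).
Vector part <vB>_1:
  e1: -v2*b12 - v3*b13 = -(4)*(4) - (-1)*(-2) = -18
  e2: v1*b12 - v3*b23 = (3)*(4) - (-1)*(3) = 15
  e3: v1*b13 + v2*b23 = (3)*(-2) + (4)*(3) = 6
Trivector part <vB>_3:
  e123: v1*b23 - v2*b13 + v3*b12 = (3)*(3) - (4)*(-2) + (-1)*(4) = 13
vB = -18*e1 + 15*e2 + 6*e3 + 13*e123


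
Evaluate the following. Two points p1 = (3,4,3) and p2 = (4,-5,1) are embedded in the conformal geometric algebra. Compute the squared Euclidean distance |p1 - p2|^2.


p1 - p2 = (-1, 9, 2)
|p1 - p2|^2 = (-1)^2 + 9^2 + 2^2
= 1 + 81 + 4
= 86


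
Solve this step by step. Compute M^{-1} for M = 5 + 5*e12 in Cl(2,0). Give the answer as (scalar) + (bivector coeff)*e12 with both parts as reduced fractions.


M = 5 + 5*e12, where e12^2 = -1.
Since M commutes with its reverse ~M = a - b*e12, M * ~M = a^2 - b^2*e12^2 = a^2 + b^2.
So M^{-1} = ~M / (a^2 + b^2) = (a - b*e12)/(a^2 + b^2).
a^2 + b^2 = 25 + 25 = 50
Scalar part = 5/50 = 1/10
Bivector coeff = -5/50 = -1/10
M^{-1} = 1/10 - 1/10*e12


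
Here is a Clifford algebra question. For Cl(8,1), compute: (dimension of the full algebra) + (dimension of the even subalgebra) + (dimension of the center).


n = 8 + 1 = 9
Total dim = 2^9 = 512
Even subalgebra dim = 2^8 = 256
n is odd, so center dim = 2
Sum = 512 + 256 + 2 = 770


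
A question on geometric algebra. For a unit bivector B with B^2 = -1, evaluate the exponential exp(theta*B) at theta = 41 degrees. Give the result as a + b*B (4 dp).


For a unit bivector B with B^2 = -1, the exponential series gives
e^(theta*B) = cos(theta) + sin(theta)*B (the GA analogue of Euler's formula).
theta = 41 degrees = 0.715585 rad
cos(41 deg) = 0.7547
sin(41 deg) = 0.6561
exp(theta*B) = 0.7547 + 0.6561*B


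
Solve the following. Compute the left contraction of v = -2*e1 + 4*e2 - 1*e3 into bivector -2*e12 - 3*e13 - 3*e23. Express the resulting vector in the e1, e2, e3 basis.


Left contraction v _| B = <vB>_1 (grade-1 part of the geometric product vB).
Using e1_|e12 = e2, e2_|e12 = -e1, e1_|e13 = e3, e3_|e13 = -e1, e2_|e23 = e3, e3_|e23 = -e2:
e1 coeff: -v2*b12 - v3*b13 = -(4)*(-2) - (-1)*(-3) = 5
e2 coeff: v1*b12 - v3*b23 = (-2)*(-2) - (-1)*(-3) = 1
e3 coeff: v1*b13 + v2*b23 = (-2)*(-3) + (4)*(-3) = -6
v _| B = 5*e1 + 1*e2 - 6*e3


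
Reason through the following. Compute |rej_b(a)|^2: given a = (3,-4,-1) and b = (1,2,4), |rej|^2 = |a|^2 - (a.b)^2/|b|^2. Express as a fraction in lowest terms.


|a|^2 = 3^2 + (-4)^2 + (-1)^2 = 26
|b|^2 = 1^2 + 2^2 + 4^2 = 21
a . b = 3*1 + (-4)*2 + (-1)*4 = -9
(a.b)^2 = (-9)^2 = 81
|rej|^2 = 26 - 81/21
= (546 - 81)/21
= 465/21
In lowest terms: 155/7


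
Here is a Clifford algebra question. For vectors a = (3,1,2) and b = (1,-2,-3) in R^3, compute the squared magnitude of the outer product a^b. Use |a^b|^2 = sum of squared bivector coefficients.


a wedge b = (a1*b2 - a2*b1)*e12 + (a1*b3 - a3*b1)*e13 + (a2*b3 - a3*b2)*e23
e12 coeff: 3*(-2) - 1*1 = -6 - 1 = -7
e13 coeff: 3*(-3) - 2*1 = -9 - 2 = -11
e23 coeff: 1*(-3) - 2*(-2) = -3 - (-4) = 1
|a wedge b|^2 = (-7)^2 + (-11)^2 + 1^2
= 49 + 121 + 1
= 171


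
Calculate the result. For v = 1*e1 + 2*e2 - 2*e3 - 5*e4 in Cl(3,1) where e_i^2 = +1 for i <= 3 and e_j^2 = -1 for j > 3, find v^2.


v^2 = sum of c_i^2 * e_i^2
Positive signature terms (e_i^2 = +1): 1^2 + 2^2 + (-2)^2 = 9
Negative signature terms (e_j^2 = -1): (-5)^2 = 25
v^2 = 9 - 25 = -16


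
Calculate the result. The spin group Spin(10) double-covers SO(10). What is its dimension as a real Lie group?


Spin(n) double-covers SO(n); both have Lie algebra so(n) of dimension n(n-1)/2.
n = 10
n(n-1) = 10 * 9 = 90
dim Spin(10) = 90/2 = 45


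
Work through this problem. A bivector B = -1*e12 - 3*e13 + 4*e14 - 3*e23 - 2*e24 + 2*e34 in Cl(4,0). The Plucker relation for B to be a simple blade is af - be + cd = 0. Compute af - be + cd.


Plucker relation: af - be + cd
a*f = (-1)*2 = -2
b*e = (-3)*(-2) = 6
c*d = 4*(-3) = -12
af - be + cd = -2 - 6 + (-12)
= -20


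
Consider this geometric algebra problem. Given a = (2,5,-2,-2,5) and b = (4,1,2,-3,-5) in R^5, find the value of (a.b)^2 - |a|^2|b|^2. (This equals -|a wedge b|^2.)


a . b = 2*4 + 5*1 + (-2)*2 + (-2)*(-3) + 5*(-5)
= 8 + 5 + (-4) + 6 + (-25) = -10
|a|^2 = 2^2 + 5^2 + (-2)^2 + (-2)^2 + 5^2 = 62
|b|^2 = 4^2 + 1^2 + 2^2 + (-3)^2 + (-5)^2 = 55
(a.b)^2 = (-10)^2 = 100
|a|^2 * |b|^2 = 62 * 55 = 3410
Result = 100 - 3410 = -3310


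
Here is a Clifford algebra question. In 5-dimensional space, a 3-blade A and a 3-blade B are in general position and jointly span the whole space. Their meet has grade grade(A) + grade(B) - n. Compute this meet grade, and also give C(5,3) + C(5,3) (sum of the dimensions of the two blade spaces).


Meet grade = grade(A) + grade(B) - n
= 3 + 3 - 5 = 1
C(5,3) = 10
C(5,3) = 10
dim_A + dim_B = 10 + 10 = 20


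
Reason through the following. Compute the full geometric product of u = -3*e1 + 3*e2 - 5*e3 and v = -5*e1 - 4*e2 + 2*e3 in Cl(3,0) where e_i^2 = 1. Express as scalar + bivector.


In Cl(3,0): e_i^2 = 1, e_ie_j = -e_je_i for i != j.
Scalar part = u . v = (-3)*(-5) + 3*(-4) + (-5)*2
= 15 + (-12) + (-10) = -7
e12 coeff = (-3)*(-4) - 3*(-5) = 12 - (-15) = 27
e13 coeff = (-3)*2 - (-5)*(-5) = -6 - 25 = -31
e23 coeff = 3*2 - (-5)*(-4) = 6 - 20 = -14
uv = -7 + 27*e12 - 31*e13 - 14*e23


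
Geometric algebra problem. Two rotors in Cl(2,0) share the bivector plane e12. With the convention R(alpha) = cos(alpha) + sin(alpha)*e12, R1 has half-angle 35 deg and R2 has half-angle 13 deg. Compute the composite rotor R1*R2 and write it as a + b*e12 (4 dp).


Same-plane rotors commute and their half-angles add:
R1*R2 = cos(a1 + a2) + sin(a1 + a2)*e12.
a1 + a2 = 35 + 13 = 48 deg
cos(48 deg) = 0.6691
sin(48 deg) = 0.7431
R1*R2 = 0.6691 + 0.7431*e12


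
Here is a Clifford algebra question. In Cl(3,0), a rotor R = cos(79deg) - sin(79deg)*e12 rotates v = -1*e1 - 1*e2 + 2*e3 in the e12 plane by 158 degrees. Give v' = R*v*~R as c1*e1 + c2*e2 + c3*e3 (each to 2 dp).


Rotor R = cos(79deg) - sin(79deg)*e12
Rotation angle theta = 2 * 79 = 158 degrees in the e12 plane (e1 -> e2).
The component perpendicular to the plane (e3) is invariant: v'_3 = v3 = 2.00
cos(158deg) = -0.9272, sin(158deg) = 0.3746
v'_1 = v1*cos(theta) - v2*sin(theta) = -1*(-0.9272) - (-1)*0.3746 = 1.30
v'_2 = v1*sin(theta) + v2*cos(theta) = -1*0.3746 + (-1)*(-0.9272) = 0.55
v' = 1.30*e1 + 0.55*e2 + 2.00*e3


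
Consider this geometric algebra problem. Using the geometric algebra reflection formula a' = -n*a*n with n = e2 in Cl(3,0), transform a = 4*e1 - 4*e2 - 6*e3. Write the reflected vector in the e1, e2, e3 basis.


Reflection formula: a' = -n*a*n, with n = e2 (unit vector, n^2 = 1).
For reflection through hyperplane perp to e2:
The component along e2 flips sign, others stay.
a = (4, -4, -6)
a' = (4, 4, -6)
a' = 4*e1 + 4*e2 - 6*e3


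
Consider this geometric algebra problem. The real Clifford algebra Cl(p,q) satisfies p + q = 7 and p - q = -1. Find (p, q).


We need p + q = 7 and p - q = -1.
Adding: 2p = 7 + (-1) = 6, so p = 3.
Then q = 7 - 3 = 4.
(p, q) = (3, 4)


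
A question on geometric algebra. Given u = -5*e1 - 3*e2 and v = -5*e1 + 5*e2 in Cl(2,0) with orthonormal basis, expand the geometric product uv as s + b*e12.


Expand: (-5*e1 - 3*e2)(-5*e1 + 5*e2)
= (-5)*(-5)*e1e1 + (-5)*5*e1e2 + (-3)*(-5)*e2e1 + (-3)*5*e2e2
Using e1^2 = e2^2 = 1, e2e1 = -e1e2:
Scalar part s = (-5)*(-5) + (-3)*5 = 25 + (-15) = 10
Bivector part b = (-5)*5 - (-3)*(-5) = -25 - 15 = -40
uv = 10 - 40*e12


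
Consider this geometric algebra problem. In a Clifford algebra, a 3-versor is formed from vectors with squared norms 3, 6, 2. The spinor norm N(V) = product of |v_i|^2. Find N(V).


Spinor norm N(V) = |v1|^2 * |v2|^2 * ... * |v3|^2
= 3 * 6 * 2
Running product: 3, 18, 36
N(V) = 36


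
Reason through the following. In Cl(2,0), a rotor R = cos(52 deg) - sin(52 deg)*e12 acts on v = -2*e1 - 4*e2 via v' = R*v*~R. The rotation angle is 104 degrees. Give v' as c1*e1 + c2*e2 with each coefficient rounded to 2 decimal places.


Rotor R = cos(52deg) - sin(52deg)*e12
Rotation angle theta = 2 * 52 = 104 degrees
v' = R*v*~R rotates v by theta.
cos(104deg) = -0.2419, sin(104deg) = 0.9703
v'_1 = -2*cos(104deg) - (-4)*sin(104deg)
= -2*(-0.2419) - (-4)*0.9703
= 4.37
v'_2 = -2*sin(104deg) + (-4)*cos(104deg)
= -2*0.9703 + (-4)*(-0.2419)
= -0.97
v' = 4.37*e1 - 0.97*e2


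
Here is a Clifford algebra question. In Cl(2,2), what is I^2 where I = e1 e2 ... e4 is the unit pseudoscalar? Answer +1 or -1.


The pseudoscalar I = e1...e_n (product of all n generators) of Cl(p,q) satisfies I^2 = (-1)^(q + n(n-1)/2).
p = 2, q = 2, n = p + q = 4
n(n-1)/2 = 4 * 3 / 2 = 6
Exponent = q + n(n-1)/2 = 2 + 6 = 8
I^2 = (-1)^8 = +1


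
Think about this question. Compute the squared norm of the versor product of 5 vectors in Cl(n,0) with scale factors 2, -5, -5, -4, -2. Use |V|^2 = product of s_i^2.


Each vector v_i has |v_i|^2 = s_i^2
Squared scales: 2^2 = 4, (-5)^2 = 25, (-5)^2 = 25, (-4)^2 = 16, (-2)^2 = 4
|V|^2 = 4 * 25 * 25 * 16 * 4
= 160000


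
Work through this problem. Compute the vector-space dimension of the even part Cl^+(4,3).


Even subalgebra dimension = 2^(n-1)
n = 4 + 3 = 7
2^(7 - 1) = 2^6 = 64
Verification: sum of C(7,k) for even k = 1 + 21 + 35 + 7 = 64
Result = 64


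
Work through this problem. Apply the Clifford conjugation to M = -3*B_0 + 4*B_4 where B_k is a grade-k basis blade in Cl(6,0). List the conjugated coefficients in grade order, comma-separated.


Clifford conjugate sign for grade k: (-1)^(k(k+1)/2)
Grade 0: (-1)^(0*1/2) = (-1)^0 = 1, coeff -3 -> -3
Grade 4: (-1)^(4*5/2) = (-1)^10 = 1, coeff 4 -> 4
Conjugated coefficients: -3, 4


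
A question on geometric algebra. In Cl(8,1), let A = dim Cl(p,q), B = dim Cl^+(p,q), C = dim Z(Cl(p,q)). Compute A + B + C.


n = 8 + 1 = 9
Total dim = 2^9 = 512
Even subalgebra dim = 2^8 = 256
n is odd, so center dim = 2
Sum = 512 + 256 + 2 = 770


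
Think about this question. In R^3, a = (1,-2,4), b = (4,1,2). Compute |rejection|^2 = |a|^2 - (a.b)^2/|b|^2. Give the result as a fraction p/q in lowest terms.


|a|^2 = 1^2 + (-2)^2 + 4^2 = 21
|b|^2 = 4^2 + 1^2 + 2^2 = 21
a . b = 1*4 + (-2)*1 + 4*2 = 10
(a.b)^2 = 10^2 = 100
|rej|^2 = 21 - 100/21
= (441 - 100)/21
= 341/21
In lowest terms: 341/21


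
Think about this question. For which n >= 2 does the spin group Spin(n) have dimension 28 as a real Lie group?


dim Spin(n) = dim so(n) = n(n-1)/2.
Solve n(n-1)/2 = 28, i.e. n^2 - n - 56 = 0.
Discriminant = 1 + 8*28 = 225
n = (1 + sqrt(225))/2 = (1 + 15)/2 = 8


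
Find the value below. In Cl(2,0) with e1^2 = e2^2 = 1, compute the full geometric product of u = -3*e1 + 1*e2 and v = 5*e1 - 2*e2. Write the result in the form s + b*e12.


Expand: (-3*e1 + 1*e2)(5*e1 - 2*e2)
= (-3)*5*e1e1 + (-3)*(-2)*e1e2 + 1*5*e2e1 + 1*(-2)*e2e2
Using e1^2 = e2^2 = 1, e2e1 = -e1e2:
Scalar part s = (-3)*5 + 1*(-2) = -15 + (-2) = -17
Bivector part b = (-3)*(-2) - 1*5 = 6 - 5 = 1
uv = -17 + 1*e12


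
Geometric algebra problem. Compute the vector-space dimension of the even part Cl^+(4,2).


Even subalgebra dimension = 2^(n-1)
n = 4 + 2 = 6
2^(6 - 1) = 2^5 = 32
Verification: sum of C(6,k) for even k = 1 + 15 + 15 + 1 = 32
Result = 32


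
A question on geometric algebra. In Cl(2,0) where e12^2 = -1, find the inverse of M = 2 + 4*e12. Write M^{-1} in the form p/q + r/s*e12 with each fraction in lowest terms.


M = 2 + 4*e12, where e12^2 = -1.
Since M commutes with its reverse ~M = a - b*e12, M * ~M = a^2 - b^2*e12^2 = a^2 + b^2.
So M^{-1} = ~M / (a^2 + b^2) = (a - b*e12)/(a^2 + b^2).
a^2 + b^2 = 4 + 16 = 20
Scalar part = 2/20 = 1/10
Bivector coeff = -4/20 = -1/5
M^{-1} = 1/10 - 1/5*e12


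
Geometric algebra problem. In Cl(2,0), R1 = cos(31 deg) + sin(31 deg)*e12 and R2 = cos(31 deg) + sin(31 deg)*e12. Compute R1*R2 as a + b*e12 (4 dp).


Same-plane rotors commute and their half-angles add:
R1*R2 = cos(a1 + a2) + sin(a1 + a2)*e12.
a1 + a2 = 31 + 31 = 62 deg
cos(62 deg) = 0.4695
sin(62 deg) = 0.8829
R1*R2 = 0.4695 + 0.8829*e12


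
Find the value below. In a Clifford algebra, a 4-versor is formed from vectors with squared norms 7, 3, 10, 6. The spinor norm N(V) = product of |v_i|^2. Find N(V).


Spinor norm N(V) = |v1|^2 * |v2|^2 * ... * |v4|^2
= 7 * 3 * 10 * 6
Running product: 7, 21, 210, 1260
N(V) = 1260


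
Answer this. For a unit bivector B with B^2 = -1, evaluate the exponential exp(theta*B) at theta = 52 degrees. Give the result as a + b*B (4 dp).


For a unit bivector B with B^2 = -1, the exponential series gives
e^(theta*B) = cos(theta) + sin(theta)*B (the GA analogue of Euler's formula).
theta = 52 degrees = 0.907571 rad
cos(52 deg) = 0.6157
sin(52 deg) = 0.7880
exp(theta*B) = 0.6157 + 0.7880*B


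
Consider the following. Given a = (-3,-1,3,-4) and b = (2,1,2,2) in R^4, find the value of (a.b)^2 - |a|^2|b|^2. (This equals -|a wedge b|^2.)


a . b = (-3)*2 + (-1)*1 + 3*2 + (-4)*2
= -6 + (-1) + 6 + (-8) = -9
|a|^2 = (-3)^2 + (-1)^2 + 3^2 + (-4)^2 = 35
|b|^2 = 2^2 + 1^2 + 2^2 + 2^2 = 13
(a.b)^2 = (-9)^2 = 81
|a|^2 * |b|^2 = 35 * 13 = 455
Result = 81 - 455 = -374


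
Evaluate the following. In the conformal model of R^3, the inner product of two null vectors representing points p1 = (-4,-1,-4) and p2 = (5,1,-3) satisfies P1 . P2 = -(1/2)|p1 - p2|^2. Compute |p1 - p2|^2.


p1 - p2 = (-9, -2, -1)
|p1 - p2|^2 = (-9)^2 + (-2)^2 + (-1)^2
= 81 + 4 + 1
= 86


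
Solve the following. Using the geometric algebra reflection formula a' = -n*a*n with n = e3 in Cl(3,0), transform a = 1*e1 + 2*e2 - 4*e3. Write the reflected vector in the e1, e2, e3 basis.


Reflection formula: a' = -n*a*n, with n = e3 (unit vector, n^2 = 1).
For reflection through hyperplane perp to e3:
The component along e3 flips sign, others stay.
a = (1, 2, -4)
a' = (1, 2, 4)
a' = 1*e1 + 2*e2 + 4*e3


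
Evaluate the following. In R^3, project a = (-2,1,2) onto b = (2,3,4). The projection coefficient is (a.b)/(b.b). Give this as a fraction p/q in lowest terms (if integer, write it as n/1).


Projection coefficient = (a . b) / (b . b)
a . b = (-2)*2 + 1*3 + 2*4
= -4 + 3 + 8 = 7
b . b = 2^2 + 3^2 + 4^2
= 4 + 9 + 16 = 29
Coefficient = 7/29
In lowest terms: 7/29


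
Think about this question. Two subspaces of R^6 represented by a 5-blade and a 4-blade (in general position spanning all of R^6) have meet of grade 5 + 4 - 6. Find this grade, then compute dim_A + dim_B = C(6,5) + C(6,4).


Meet grade = grade(A) + grade(B) - n
= 5 + 4 - 6 = 3
C(6,5) = 6
C(6,4) = 15
dim_A + dim_B = 6 + 15 = 21


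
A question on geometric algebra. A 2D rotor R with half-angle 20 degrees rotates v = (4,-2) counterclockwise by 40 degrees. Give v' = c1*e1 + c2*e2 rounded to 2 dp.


Rotor R = cos(20deg) - sin(20deg)*e12
Rotation angle theta = 2 * 20 = 40 degrees
v' = R*v*~R rotates v by theta.
cos(40deg) = 0.7660, sin(40deg) = 0.6428
v'_1 = 4*cos(40deg) - (-2)*sin(40deg)
= 4*0.7660 - (-2)*0.6428
= 4.35
v'_2 = 4*sin(40deg) + (-2)*cos(40deg)
= 4*0.6428 + (-2)*0.7660
= 1.04
v' = 4.35*e1 + 1.04*e2


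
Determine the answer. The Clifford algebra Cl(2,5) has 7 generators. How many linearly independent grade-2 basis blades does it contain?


Number of grade-k basis blades in Cl(p,q) with n = p + q is C(n, k).
n = 2 + 5 = 7
C(7, 2) = 7! / (2! * 5!)
= 5040 / (2 * 120)
= 21


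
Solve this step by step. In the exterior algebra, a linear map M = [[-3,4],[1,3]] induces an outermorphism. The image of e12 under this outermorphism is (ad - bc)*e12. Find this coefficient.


The outermorphism of a linear map f sends e1^e2 to f(e1)^f(e2).
f(e1) = -3*e1 + 1*e2
f(e2) = 4*e1 + 3*e2
f(e1) ^ f(e2) = (-3*e1 + 1*e2) ^ (4*e1 + 3*e2)
= (-3)*3*e12 + 1*4*e21
= (-9 - 4)*e12
= -13*e12
Coefficient = -13


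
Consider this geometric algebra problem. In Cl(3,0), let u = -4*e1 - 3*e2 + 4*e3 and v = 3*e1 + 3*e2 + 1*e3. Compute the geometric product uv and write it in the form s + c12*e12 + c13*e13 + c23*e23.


In Cl(3,0): e_i^2 = 1, e_ie_j = -e_je_i for i != j.
Scalar part = u . v = (-4)*3 + (-3)*3 + 4*1
= -12 + (-9) + 4 = -17
e12 coeff = (-4)*3 - (-3)*3 = -12 - (-9) = -3
e13 coeff = (-4)*1 - 4*3 = -4 - 12 = -16
e23 coeff = (-3)*1 - 4*3 = -3 - 12 = -15
uv = -17 - 3*e12 - 16*e13 - 15*e23


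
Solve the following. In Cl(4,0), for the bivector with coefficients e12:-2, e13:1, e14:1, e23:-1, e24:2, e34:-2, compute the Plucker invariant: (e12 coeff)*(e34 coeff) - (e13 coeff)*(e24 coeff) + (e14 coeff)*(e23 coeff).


Plucker relation: af - be + cd
a*f = (-2)*(-2) = 4
b*e = 1*2 = 2
c*d = 1*(-1) = -1
af - be + cd = 4 - 2 + (-1)
= 1


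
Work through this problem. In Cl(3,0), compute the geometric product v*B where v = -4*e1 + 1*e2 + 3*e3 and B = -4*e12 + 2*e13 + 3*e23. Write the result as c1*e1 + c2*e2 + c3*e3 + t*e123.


vB has grade-1 (vector) and grade-3 (trivector) parts: vB = (v _| B) + (v ^ B).
Vector part <vB>_1:
  e1: -v2*b12 - v3*b13 = -(1)*(-4) - (3)*(2) = -2
  e2: v1*b12 - v3*b23 = (-4)*(-4) - (3)*(3) = 7
  e3: v1*b13 + v2*b23 = (-4)*(2) + (1)*(3) = -5
Trivector part <vB>_3:
  e123: v1*b23 - v2*b13 + v3*b12 = (-4)*(3) - (1)*(2) + (3)*(-4) = -26
vB = -2*e1 + 7*e2 - 5*e3 - 26*e123


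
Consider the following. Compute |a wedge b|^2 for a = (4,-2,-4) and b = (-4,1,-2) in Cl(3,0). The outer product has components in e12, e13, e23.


a wedge b = (a1*b2 - a2*b1)*e12 + (a1*b3 - a3*b1)*e13 + (a2*b3 - a3*b2)*e23
e12 coeff: 4*1 - (-2)*(-4) = 4 - 8 = -4
e13 coeff: 4*(-2) - (-4)*(-4) = -8 - 16 = -24
e23 coeff: (-2)*(-2) - (-4)*1 = 4 - (-4) = 8
|a wedge b|^2 = (-4)^2 + (-24)^2 + 8^2
= 16 + 576 + 64
= 656
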